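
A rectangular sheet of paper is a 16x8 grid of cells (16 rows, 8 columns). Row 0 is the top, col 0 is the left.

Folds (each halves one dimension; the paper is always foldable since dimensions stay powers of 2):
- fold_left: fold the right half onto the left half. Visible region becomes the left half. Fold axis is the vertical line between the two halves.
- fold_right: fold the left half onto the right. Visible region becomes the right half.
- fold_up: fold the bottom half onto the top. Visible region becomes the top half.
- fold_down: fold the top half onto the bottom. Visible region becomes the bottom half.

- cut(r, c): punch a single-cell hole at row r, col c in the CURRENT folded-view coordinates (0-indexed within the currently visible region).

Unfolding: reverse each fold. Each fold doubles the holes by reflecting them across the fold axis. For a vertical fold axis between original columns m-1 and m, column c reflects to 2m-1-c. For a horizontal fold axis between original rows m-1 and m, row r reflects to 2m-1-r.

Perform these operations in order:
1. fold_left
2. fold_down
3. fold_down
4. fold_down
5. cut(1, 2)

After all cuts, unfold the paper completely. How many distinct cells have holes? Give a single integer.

Op 1 fold_left: fold axis v@4; visible region now rows[0,16) x cols[0,4) = 16x4
Op 2 fold_down: fold axis h@8; visible region now rows[8,16) x cols[0,4) = 8x4
Op 3 fold_down: fold axis h@12; visible region now rows[12,16) x cols[0,4) = 4x4
Op 4 fold_down: fold axis h@14; visible region now rows[14,16) x cols[0,4) = 2x4
Op 5 cut(1, 2): punch at orig (15,2); cuts so far [(15, 2)]; region rows[14,16) x cols[0,4) = 2x4
Unfold 1 (reflect across h@14): 2 holes -> [(12, 2), (15, 2)]
Unfold 2 (reflect across h@12): 4 holes -> [(8, 2), (11, 2), (12, 2), (15, 2)]
Unfold 3 (reflect across h@8): 8 holes -> [(0, 2), (3, 2), (4, 2), (7, 2), (8, 2), (11, 2), (12, 2), (15, 2)]
Unfold 4 (reflect across v@4): 16 holes -> [(0, 2), (0, 5), (3, 2), (3, 5), (4, 2), (4, 5), (7, 2), (7, 5), (8, 2), (8, 5), (11, 2), (11, 5), (12, 2), (12, 5), (15, 2), (15, 5)]

Answer: 16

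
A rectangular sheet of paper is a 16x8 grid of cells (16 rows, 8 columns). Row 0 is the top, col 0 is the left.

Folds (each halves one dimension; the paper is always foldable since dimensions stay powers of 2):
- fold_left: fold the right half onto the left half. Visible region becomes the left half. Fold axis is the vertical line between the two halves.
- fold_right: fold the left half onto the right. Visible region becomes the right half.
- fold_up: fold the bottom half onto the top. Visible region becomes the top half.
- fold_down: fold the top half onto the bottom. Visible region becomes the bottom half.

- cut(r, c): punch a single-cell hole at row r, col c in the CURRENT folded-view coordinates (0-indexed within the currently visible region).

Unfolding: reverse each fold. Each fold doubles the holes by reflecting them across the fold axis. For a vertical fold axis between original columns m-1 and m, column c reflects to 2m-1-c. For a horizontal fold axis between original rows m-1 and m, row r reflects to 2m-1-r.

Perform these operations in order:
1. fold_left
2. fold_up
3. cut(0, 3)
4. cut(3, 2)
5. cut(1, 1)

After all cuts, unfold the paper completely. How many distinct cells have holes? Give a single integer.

Answer: 12

Derivation:
Op 1 fold_left: fold axis v@4; visible region now rows[0,16) x cols[0,4) = 16x4
Op 2 fold_up: fold axis h@8; visible region now rows[0,8) x cols[0,4) = 8x4
Op 3 cut(0, 3): punch at orig (0,3); cuts so far [(0, 3)]; region rows[0,8) x cols[0,4) = 8x4
Op 4 cut(3, 2): punch at orig (3,2); cuts so far [(0, 3), (3, 2)]; region rows[0,8) x cols[0,4) = 8x4
Op 5 cut(1, 1): punch at orig (1,1); cuts so far [(0, 3), (1, 1), (3, 2)]; region rows[0,8) x cols[0,4) = 8x4
Unfold 1 (reflect across h@8): 6 holes -> [(0, 3), (1, 1), (3, 2), (12, 2), (14, 1), (15, 3)]
Unfold 2 (reflect across v@4): 12 holes -> [(0, 3), (0, 4), (1, 1), (1, 6), (3, 2), (3, 5), (12, 2), (12, 5), (14, 1), (14, 6), (15, 3), (15, 4)]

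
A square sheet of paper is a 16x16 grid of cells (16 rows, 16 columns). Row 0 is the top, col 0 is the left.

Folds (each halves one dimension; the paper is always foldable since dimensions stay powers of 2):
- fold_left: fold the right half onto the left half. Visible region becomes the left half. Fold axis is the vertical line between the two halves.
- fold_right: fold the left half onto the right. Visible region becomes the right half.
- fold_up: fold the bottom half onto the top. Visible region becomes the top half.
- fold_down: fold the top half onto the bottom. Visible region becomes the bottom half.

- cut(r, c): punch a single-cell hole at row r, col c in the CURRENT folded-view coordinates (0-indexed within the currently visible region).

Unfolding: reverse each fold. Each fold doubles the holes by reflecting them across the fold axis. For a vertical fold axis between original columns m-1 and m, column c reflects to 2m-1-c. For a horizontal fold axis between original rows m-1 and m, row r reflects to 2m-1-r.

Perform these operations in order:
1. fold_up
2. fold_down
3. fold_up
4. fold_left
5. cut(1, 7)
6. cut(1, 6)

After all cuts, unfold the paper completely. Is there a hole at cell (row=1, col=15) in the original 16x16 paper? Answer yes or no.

Op 1 fold_up: fold axis h@8; visible region now rows[0,8) x cols[0,16) = 8x16
Op 2 fold_down: fold axis h@4; visible region now rows[4,8) x cols[0,16) = 4x16
Op 3 fold_up: fold axis h@6; visible region now rows[4,6) x cols[0,16) = 2x16
Op 4 fold_left: fold axis v@8; visible region now rows[4,6) x cols[0,8) = 2x8
Op 5 cut(1, 7): punch at orig (5,7); cuts so far [(5, 7)]; region rows[4,6) x cols[0,8) = 2x8
Op 6 cut(1, 6): punch at orig (5,6); cuts so far [(5, 6), (5, 7)]; region rows[4,6) x cols[0,8) = 2x8
Unfold 1 (reflect across v@8): 4 holes -> [(5, 6), (5, 7), (5, 8), (5, 9)]
Unfold 2 (reflect across h@6): 8 holes -> [(5, 6), (5, 7), (5, 8), (5, 9), (6, 6), (6, 7), (6, 8), (6, 9)]
Unfold 3 (reflect across h@4): 16 holes -> [(1, 6), (1, 7), (1, 8), (1, 9), (2, 6), (2, 7), (2, 8), (2, 9), (5, 6), (5, 7), (5, 8), (5, 9), (6, 6), (6, 7), (6, 8), (6, 9)]
Unfold 4 (reflect across h@8): 32 holes -> [(1, 6), (1, 7), (1, 8), (1, 9), (2, 6), (2, 7), (2, 8), (2, 9), (5, 6), (5, 7), (5, 8), (5, 9), (6, 6), (6, 7), (6, 8), (6, 9), (9, 6), (9, 7), (9, 8), (9, 9), (10, 6), (10, 7), (10, 8), (10, 9), (13, 6), (13, 7), (13, 8), (13, 9), (14, 6), (14, 7), (14, 8), (14, 9)]
Holes: [(1, 6), (1, 7), (1, 8), (1, 9), (2, 6), (2, 7), (2, 8), (2, 9), (5, 6), (5, 7), (5, 8), (5, 9), (6, 6), (6, 7), (6, 8), (6, 9), (9, 6), (9, 7), (9, 8), (9, 9), (10, 6), (10, 7), (10, 8), (10, 9), (13, 6), (13, 7), (13, 8), (13, 9), (14, 6), (14, 7), (14, 8), (14, 9)]

Answer: no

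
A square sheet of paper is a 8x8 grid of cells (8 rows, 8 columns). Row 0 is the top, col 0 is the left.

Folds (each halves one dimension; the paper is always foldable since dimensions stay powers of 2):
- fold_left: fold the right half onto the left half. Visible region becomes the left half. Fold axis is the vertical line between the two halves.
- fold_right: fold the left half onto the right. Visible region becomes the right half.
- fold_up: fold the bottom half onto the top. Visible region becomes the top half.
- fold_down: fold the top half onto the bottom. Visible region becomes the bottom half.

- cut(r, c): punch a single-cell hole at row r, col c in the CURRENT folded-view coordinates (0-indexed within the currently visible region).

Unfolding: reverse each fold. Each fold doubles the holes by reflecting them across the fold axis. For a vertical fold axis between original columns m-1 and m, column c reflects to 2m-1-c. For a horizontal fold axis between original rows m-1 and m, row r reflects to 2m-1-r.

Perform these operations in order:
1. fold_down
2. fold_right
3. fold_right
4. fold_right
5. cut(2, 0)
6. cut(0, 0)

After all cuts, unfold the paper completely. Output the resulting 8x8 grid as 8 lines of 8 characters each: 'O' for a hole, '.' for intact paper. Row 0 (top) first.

Op 1 fold_down: fold axis h@4; visible region now rows[4,8) x cols[0,8) = 4x8
Op 2 fold_right: fold axis v@4; visible region now rows[4,8) x cols[4,8) = 4x4
Op 3 fold_right: fold axis v@6; visible region now rows[4,8) x cols[6,8) = 4x2
Op 4 fold_right: fold axis v@7; visible region now rows[4,8) x cols[7,8) = 4x1
Op 5 cut(2, 0): punch at orig (6,7); cuts so far [(6, 7)]; region rows[4,8) x cols[7,8) = 4x1
Op 6 cut(0, 0): punch at orig (4,7); cuts so far [(4, 7), (6, 7)]; region rows[4,8) x cols[7,8) = 4x1
Unfold 1 (reflect across v@7): 4 holes -> [(4, 6), (4, 7), (6, 6), (6, 7)]
Unfold 2 (reflect across v@6): 8 holes -> [(4, 4), (4, 5), (4, 6), (4, 7), (6, 4), (6, 5), (6, 6), (6, 7)]
Unfold 3 (reflect across v@4): 16 holes -> [(4, 0), (4, 1), (4, 2), (4, 3), (4, 4), (4, 5), (4, 6), (4, 7), (6, 0), (6, 1), (6, 2), (6, 3), (6, 4), (6, 5), (6, 6), (6, 7)]
Unfold 4 (reflect across h@4): 32 holes -> [(1, 0), (1, 1), (1, 2), (1, 3), (1, 4), (1, 5), (1, 6), (1, 7), (3, 0), (3, 1), (3, 2), (3, 3), (3, 4), (3, 5), (3, 6), (3, 7), (4, 0), (4, 1), (4, 2), (4, 3), (4, 4), (4, 5), (4, 6), (4, 7), (6, 0), (6, 1), (6, 2), (6, 3), (6, 4), (6, 5), (6, 6), (6, 7)]

Answer: ........
OOOOOOOO
........
OOOOOOOO
OOOOOOOO
........
OOOOOOOO
........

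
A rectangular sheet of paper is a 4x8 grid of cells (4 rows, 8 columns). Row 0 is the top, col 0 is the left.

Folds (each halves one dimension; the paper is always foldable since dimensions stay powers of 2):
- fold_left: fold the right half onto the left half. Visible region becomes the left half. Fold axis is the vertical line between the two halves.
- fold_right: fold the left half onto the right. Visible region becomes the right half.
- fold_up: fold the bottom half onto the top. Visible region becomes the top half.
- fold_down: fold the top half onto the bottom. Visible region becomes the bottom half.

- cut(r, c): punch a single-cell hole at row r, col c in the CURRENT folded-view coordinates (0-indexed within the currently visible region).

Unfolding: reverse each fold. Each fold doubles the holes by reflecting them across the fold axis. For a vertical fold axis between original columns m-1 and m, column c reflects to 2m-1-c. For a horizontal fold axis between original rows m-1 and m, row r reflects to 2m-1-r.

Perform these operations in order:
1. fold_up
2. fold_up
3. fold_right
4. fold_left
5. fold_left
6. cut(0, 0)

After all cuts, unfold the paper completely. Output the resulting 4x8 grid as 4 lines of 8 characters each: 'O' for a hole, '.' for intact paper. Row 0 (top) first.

Op 1 fold_up: fold axis h@2; visible region now rows[0,2) x cols[0,8) = 2x8
Op 2 fold_up: fold axis h@1; visible region now rows[0,1) x cols[0,8) = 1x8
Op 3 fold_right: fold axis v@4; visible region now rows[0,1) x cols[4,8) = 1x4
Op 4 fold_left: fold axis v@6; visible region now rows[0,1) x cols[4,6) = 1x2
Op 5 fold_left: fold axis v@5; visible region now rows[0,1) x cols[4,5) = 1x1
Op 6 cut(0, 0): punch at orig (0,4); cuts so far [(0, 4)]; region rows[0,1) x cols[4,5) = 1x1
Unfold 1 (reflect across v@5): 2 holes -> [(0, 4), (0, 5)]
Unfold 2 (reflect across v@6): 4 holes -> [(0, 4), (0, 5), (0, 6), (0, 7)]
Unfold 3 (reflect across v@4): 8 holes -> [(0, 0), (0, 1), (0, 2), (0, 3), (0, 4), (0, 5), (0, 6), (0, 7)]
Unfold 4 (reflect across h@1): 16 holes -> [(0, 0), (0, 1), (0, 2), (0, 3), (0, 4), (0, 5), (0, 6), (0, 7), (1, 0), (1, 1), (1, 2), (1, 3), (1, 4), (1, 5), (1, 6), (1, 7)]
Unfold 5 (reflect across h@2): 32 holes -> [(0, 0), (0, 1), (0, 2), (0, 3), (0, 4), (0, 5), (0, 6), (0, 7), (1, 0), (1, 1), (1, 2), (1, 3), (1, 4), (1, 5), (1, 6), (1, 7), (2, 0), (2, 1), (2, 2), (2, 3), (2, 4), (2, 5), (2, 6), (2, 7), (3, 0), (3, 1), (3, 2), (3, 3), (3, 4), (3, 5), (3, 6), (3, 7)]

Answer: OOOOOOOO
OOOOOOOO
OOOOOOOO
OOOOOOOO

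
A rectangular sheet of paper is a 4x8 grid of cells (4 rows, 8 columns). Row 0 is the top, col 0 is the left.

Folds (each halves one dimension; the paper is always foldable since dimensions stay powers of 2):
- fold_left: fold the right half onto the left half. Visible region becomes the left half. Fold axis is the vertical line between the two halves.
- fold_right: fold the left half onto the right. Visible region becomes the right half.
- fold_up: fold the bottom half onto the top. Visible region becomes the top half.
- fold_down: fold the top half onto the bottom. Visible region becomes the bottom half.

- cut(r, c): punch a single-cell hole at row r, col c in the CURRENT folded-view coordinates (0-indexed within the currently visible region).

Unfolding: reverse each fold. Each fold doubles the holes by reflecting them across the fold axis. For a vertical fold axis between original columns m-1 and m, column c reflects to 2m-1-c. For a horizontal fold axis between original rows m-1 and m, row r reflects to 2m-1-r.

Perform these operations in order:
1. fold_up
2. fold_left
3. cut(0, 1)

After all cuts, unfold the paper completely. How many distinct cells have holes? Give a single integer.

Op 1 fold_up: fold axis h@2; visible region now rows[0,2) x cols[0,8) = 2x8
Op 2 fold_left: fold axis v@4; visible region now rows[0,2) x cols[0,4) = 2x4
Op 3 cut(0, 1): punch at orig (0,1); cuts so far [(0, 1)]; region rows[0,2) x cols[0,4) = 2x4
Unfold 1 (reflect across v@4): 2 holes -> [(0, 1), (0, 6)]
Unfold 2 (reflect across h@2): 4 holes -> [(0, 1), (0, 6), (3, 1), (3, 6)]

Answer: 4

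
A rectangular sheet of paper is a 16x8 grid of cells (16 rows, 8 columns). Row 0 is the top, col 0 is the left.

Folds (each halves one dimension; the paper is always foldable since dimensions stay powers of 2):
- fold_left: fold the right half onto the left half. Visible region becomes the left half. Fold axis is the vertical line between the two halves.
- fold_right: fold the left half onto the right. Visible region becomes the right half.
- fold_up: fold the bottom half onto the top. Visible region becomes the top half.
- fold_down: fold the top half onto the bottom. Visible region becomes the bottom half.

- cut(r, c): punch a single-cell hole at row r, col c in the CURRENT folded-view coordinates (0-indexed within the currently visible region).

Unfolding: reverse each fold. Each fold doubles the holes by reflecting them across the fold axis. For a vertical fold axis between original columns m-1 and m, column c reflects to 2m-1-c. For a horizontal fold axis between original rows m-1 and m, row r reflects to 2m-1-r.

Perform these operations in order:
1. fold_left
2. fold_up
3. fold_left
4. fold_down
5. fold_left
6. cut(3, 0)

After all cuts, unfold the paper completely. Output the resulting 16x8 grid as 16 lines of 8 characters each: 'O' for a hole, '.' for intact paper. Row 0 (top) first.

Answer: OOOOOOOO
........
........
........
........
........
........
OOOOOOOO
OOOOOOOO
........
........
........
........
........
........
OOOOOOOO

Derivation:
Op 1 fold_left: fold axis v@4; visible region now rows[0,16) x cols[0,4) = 16x4
Op 2 fold_up: fold axis h@8; visible region now rows[0,8) x cols[0,4) = 8x4
Op 3 fold_left: fold axis v@2; visible region now rows[0,8) x cols[0,2) = 8x2
Op 4 fold_down: fold axis h@4; visible region now rows[4,8) x cols[0,2) = 4x2
Op 5 fold_left: fold axis v@1; visible region now rows[4,8) x cols[0,1) = 4x1
Op 6 cut(3, 0): punch at orig (7,0); cuts so far [(7, 0)]; region rows[4,8) x cols[0,1) = 4x1
Unfold 1 (reflect across v@1): 2 holes -> [(7, 0), (7, 1)]
Unfold 2 (reflect across h@4): 4 holes -> [(0, 0), (0, 1), (7, 0), (7, 1)]
Unfold 3 (reflect across v@2): 8 holes -> [(0, 0), (0, 1), (0, 2), (0, 3), (7, 0), (7, 1), (7, 2), (7, 3)]
Unfold 4 (reflect across h@8): 16 holes -> [(0, 0), (0, 1), (0, 2), (0, 3), (7, 0), (7, 1), (7, 2), (7, 3), (8, 0), (8, 1), (8, 2), (8, 3), (15, 0), (15, 1), (15, 2), (15, 3)]
Unfold 5 (reflect across v@4): 32 holes -> [(0, 0), (0, 1), (0, 2), (0, 3), (0, 4), (0, 5), (0, 6), (0, 7), (7, 0), (7, 1), (7, 2), (7, 3), (7, 4), (7, 5), (7, 6), (7, 7), (8, 0), (8, 1), (8, 2), (8, 3), (8, 4), (8, 5), (8, 6), (8, 7), (15, 0), (15, 1), (15, 2), (15, 3), (15, 4), (15, 5), (15, 6), (15, 7)]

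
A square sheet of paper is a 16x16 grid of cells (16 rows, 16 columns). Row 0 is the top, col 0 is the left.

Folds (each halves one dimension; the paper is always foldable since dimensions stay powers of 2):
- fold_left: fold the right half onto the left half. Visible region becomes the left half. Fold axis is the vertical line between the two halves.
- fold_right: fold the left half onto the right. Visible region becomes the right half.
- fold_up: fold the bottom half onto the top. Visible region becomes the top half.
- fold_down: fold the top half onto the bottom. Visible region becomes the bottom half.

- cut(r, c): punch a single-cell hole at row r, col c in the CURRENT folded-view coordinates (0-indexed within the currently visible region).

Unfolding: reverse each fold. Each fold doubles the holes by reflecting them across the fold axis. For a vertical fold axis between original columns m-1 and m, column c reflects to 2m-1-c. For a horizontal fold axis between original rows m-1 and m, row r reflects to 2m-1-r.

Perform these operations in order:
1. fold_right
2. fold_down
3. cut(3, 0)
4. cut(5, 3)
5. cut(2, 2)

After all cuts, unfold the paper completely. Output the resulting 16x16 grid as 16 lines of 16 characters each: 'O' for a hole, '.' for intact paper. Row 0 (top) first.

Op 1 fold_right: fold axis v@8; visible region now rows[0,16) x cols[8,16) = 16x8
Op 2 fold_down: fold axis h@8; visible region now rows[8,16) x cols[8,16) = 8x8
Op 3 cut(3, 0): punch at orig (11,8); cuts so far [(11, 8)]; region rows[8,16) x cols[8,16) = 8x8
Op 4 cut(5, 3): punch at orig (13,11); cuts so far [(11, 8), (13, 11)]; region rows[8,16) x cols[8,16) = 8x8
Op 5 cut(2, 2): punch at orig (10,10); cuts so far [(10, 10), (11, 8), (13, 11)]; region rows[8,16) x cols[8,16) = 8x8
Unfold 1 (reflect across h@8): 6 holes -> [(2, 11), (4, 8), (5, 10), (10, 10), (11, 8), (13, 11)]
Unfold 2 (reflect across v@8): 12 holes -> [(2, 4), (2, 11), (4, 7), (4, 8), (5, 5), (5, 10), (10, 5), (10, 10), (11, 7), (11, 8), (13, 4), (13, 11)]

Answer: ................
................
....O......O....
................
.......OO.......
.....O....O.....
................
................
................
................
.....O....O.....
.......OO.......
................
....O......O....
................
................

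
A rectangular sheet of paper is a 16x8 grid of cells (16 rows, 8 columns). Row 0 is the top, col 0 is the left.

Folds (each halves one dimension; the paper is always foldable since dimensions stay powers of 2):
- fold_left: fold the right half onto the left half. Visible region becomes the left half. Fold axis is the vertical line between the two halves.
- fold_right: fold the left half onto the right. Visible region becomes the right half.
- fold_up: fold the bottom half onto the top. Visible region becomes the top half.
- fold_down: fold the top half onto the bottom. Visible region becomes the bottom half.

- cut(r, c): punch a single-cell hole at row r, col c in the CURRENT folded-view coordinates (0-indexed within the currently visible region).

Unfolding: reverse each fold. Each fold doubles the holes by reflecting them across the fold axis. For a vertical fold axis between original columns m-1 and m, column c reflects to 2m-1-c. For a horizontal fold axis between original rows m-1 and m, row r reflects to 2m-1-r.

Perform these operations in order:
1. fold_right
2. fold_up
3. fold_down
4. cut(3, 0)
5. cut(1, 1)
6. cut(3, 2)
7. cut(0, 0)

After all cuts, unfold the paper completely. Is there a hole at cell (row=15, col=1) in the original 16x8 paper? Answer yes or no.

Op 1 fold_right: fold axis v@4; visible region now rows[0,16) x cols[4,8) = 16x4
Op 2 fold_up: fold axis h@8; visible region now rows[0,8) x cols[4,8) = 8x4
Op 3 fold_down: fold axis h@4; visible region now rows[4,8) x cols[4,8) = 4x4
Op 4 cut(3, 0): punch at orig (7,4); cuts so far [(7, 4)]; region rows[4,8) x cols[4,8) = 4x4
Op 5 cut(1, 1): punch at orig (5,5); cuts so far [(5, 5), (7, 4)]; region rows[4,8) x cols[4,8) = 4x4
Op 6 cut(3, 2): punch at orig (7,6); cuts so far [(5, 5), (7, 4), (7, 6)]; region rows[4,8) x cols[4,8) = 4x4
Op 7 cut(0, 0): punch at orig (4,4); cuts so far [(4, 4), (5, 5), (7, 4), (7, 6)]; region rows[4,8) x cols[4,8) = 4x4
Unfold 1 (reflect across h@4): 8 holes -> [(0, 4), (0, 6), (2, 5), (3, 4), (4, 4), (5, 5), (7, 4), (7, 6)]
Unfold 2 (reflect across h@8): 16 holes -> [(0, 4), (0, 6), (2, 5), (3, 4), (4, 4), (5, 5), (7, 4), (7, 6), (8, 4), (8, 6), (10, 5), (11, 4), (12, 4), (13, 5), (15, 4), (15, 6)]
Unfold 3 (reflect across v@4): 32 holes -> [(0, 1), (0, 3), (0, 4), (0, 6), (2, 2), (2, 5), (3, 3), (3, 4), (4, 3), (4, 4), (5, 2), (5, 5), (7, 1), (7, 3), (7, 4), (7, 6), (8, 1), (8, 3), (8, 4), (8, 6), (10, 2), (10, 5), (11, 3), (11, 4), (12, 3), (12, 4), (13, 2), (13, 5), (15, 1), (15, 3), (15, 4), (15, 6)]
Holes: [(0, 1), (0, 3), (0, 4), (0, 6), (2, 2), (2, 5), (3, 3), (3, 4), (4, 3), (4, 4), (5, 2), (5, 5), (7, 1), (7, 3), (7, 4), (7, 6), (8, 1), (8, 3), (8, 4), (8, 6), (10, 2), (10, 5), (11, 3), (11, 4), (12, 3), (12, 4), (13, 2), (13, 5), (15, 1), (15, 3), (15, 4), (15, 6)]

Answer: yes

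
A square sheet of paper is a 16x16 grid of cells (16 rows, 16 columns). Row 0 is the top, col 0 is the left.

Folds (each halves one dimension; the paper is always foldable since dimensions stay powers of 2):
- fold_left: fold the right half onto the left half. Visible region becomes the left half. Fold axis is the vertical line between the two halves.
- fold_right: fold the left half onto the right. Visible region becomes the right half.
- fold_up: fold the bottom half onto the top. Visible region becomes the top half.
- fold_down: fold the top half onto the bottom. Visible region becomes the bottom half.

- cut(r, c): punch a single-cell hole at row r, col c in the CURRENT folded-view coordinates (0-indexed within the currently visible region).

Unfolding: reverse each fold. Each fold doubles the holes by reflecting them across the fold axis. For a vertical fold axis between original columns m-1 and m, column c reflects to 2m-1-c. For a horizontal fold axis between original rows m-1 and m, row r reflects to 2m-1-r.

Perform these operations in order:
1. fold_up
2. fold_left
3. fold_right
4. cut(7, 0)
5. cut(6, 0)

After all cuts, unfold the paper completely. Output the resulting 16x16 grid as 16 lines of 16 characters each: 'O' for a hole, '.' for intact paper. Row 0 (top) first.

Op 1 fold_up: fold axis h@8; visible region now rows[0,8) x cols[0,16) = 8x16
Op 2 fold_left: fold axis v@8; visible region now rows[0,8) x cols[0,8) = 8x8
Op 3 fold_right: fold axis v@4; visible region now rows[0,8) x cols[4,8) = 8x4
Op 4 cut(7, 0): punch at orig (7,4); cuts so far [(7, 4)]; region rows[0,8) x cols[4,8) = 8x4
Op 5 cut(6, 0): punch at orig (6,4); cuts so far [(6, 4), (7, 4)]; region rows[0,8) x cols[4,8) = 8x4
Unfold 1 (reflect across v@4): 4 holes -> [(6, 3), (6, 4), (7, 3), (7, 4)]
Unfold 2 (reflect across v@8): 8 holes -> [(6, 3), (6, 4), (6, 11), (6, 12), (7, 3), (7, 4), (7, 11), (7, 12)]
Unfold 3 (reflect across h@8): 16 holes -> [(6, 3), (6, 4), (6, 11), (6, 12), (7, 3), (7, 4), (7, 11), (7, 12), (8, 3), (8, 4), (8, 11), (8, 12), (9, 3), (9, 4), (9, 11), (9, 12)]

Answer: ................
................
................
................
................
................
...OO......OO...
...OO......OO...
...OO......OO...
...OO......OO...
................
................
................
................
................
................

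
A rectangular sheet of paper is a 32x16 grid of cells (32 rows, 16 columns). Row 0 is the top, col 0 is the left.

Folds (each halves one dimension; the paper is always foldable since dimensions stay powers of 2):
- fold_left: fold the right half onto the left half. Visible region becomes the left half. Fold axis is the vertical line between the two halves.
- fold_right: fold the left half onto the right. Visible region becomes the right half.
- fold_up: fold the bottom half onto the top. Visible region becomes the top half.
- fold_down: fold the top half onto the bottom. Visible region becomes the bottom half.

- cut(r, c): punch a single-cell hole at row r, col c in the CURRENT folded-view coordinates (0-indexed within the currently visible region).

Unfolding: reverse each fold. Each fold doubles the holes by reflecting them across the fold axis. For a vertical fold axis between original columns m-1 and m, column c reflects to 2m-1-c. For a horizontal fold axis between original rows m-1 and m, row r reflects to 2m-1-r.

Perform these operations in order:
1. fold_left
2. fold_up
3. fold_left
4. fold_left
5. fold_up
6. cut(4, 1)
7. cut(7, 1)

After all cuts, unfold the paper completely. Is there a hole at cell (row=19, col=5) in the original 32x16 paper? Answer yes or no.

Op 1 fold_left: fold axis v@8; visible region now rows[0,32) x cols[0,8) = 32x8
Op 2 fold_up: fold axis h@16; visible region now rows[0,16) x cols[0,8) = 16x8
Op 3 fold_left: fold axis v@4; visible region now rows[0,16) x cols[0,4) = 16x4
Op 4 fold_left: fold axis v@2; visible region now rows[0,16) x cols[0,2) = 16x2
Op 5 fold_up: fold axis h@8; visible region now rows[0,8) x cols[0,2) = 8x2
Op 6 cut(4, 1): punch at orig (4,1); cuts so far [(4, 1)]; region rows[0,8) x cols[0,2) = 8x2
Op 7 cut(7, 1): punch at orig (7,1); cuts so far [(4, 1), (7, 1)]; region rows[0,8) x cols[0,2) = 8x2
Unfold 1 (reflect across h@8): 4 holes -> [(4, 1), (7, 1), (8, 1), (11, 1)]
Unfold 2 (reflect across v@2): 8 holes -> [(4, 1), (4, 2), (7, 1), (7, 2), (8, 1), (8, 2), (11, 1), (11, 2)]
Unfold 3 (reflect across v@4): 16 holes -> [(4, 1), (4, 2), (4, 5), (4, 6), (7, 1), (7, 2), (7, 5), (7, 6), (8, 1), (8, 2), (8, 5), (8, 6), (11, 1), (11, 2), (11, 5), (11, 6)]
Unfold 4 (reflect across h@16): 32 holes -> [(4, 1), (4, 2), (4, 5), (4, 6), (7, 1), (7, 2), (7, 5), (7, 6), (8, 1), (8, 2), (8, 5), (8, 6), (11, 1), (11, 2), (11, 5), (11, 6), (20, 1), (20, 2), (20, 5), (20, 6), (23, 1), (23, 2), (23, 5), (23, 6), (24, 1), (24, 2), (24, 5), (24, 6), (27, 1), (27, 2), (27, 5), (27, 6)]
Unfold 5 (reflect across v@8): 64 holes -> [(4, 1), (4, 2), (4, 5), (4, 6), (4, 9), (4, 10), (4, 13), (4, 14), (7, 1), (7, 2), (7, 5), (7, 6), (7, 9), (7, 10), (7, 13), (7, 14), (8, 1), (8, 2), (8, 5), (8, 6), (8, 9), (8, 10), (8, 13), (8, 14), (11, 1), (11, 2), (11, 5), (11, 6), (11, 9), (11, 10), (11, 13), (11, 14), (20, 1), (20, 2), (20, 5), (20, 6), (20, 9), (20, 10), (20, 13), (20, 14), (23, 1), (23, 2), (23, 5), (23, 6), (23, 9), (23, 10), (23, 13), (23, 14), (24, 1), (24, 2), (24, 5), (24, 6), (24, 9), (24, 10), (24, 13), (24, 14), (27, 1), (27, 2), (27, 5), (27, 6), (27, 9), (27, 10), (27, 13), (27, 14)]
Holes: [(4, 1), (4, 2), (4, 5), (4, 6), (4, 9), (4, 10), (4, 13), (4, 14), (7, 1), (7, 2), (7, 5), (7, 6), (7, 9), (7, 10), (7, 13), (7, 14), (8, 1), (8, 2), (8, 5), (8, 6), (8, 9), (8, 10), (8, 13), (8, 14), (11, 1), (11, 2), (11, 5), (11, 6), (11, 9), (11, 10), (11, 13), (11, 14), (20, 1), (20, 2), (20, 5), (20, 6), (20, 9), (20, 10), (20, 13), (20, 14), (23, 1), (23, 2), (23, 5), (23, 6), (23, 9), (23, 10), (23, 13), (23, 14), (24, 1), (24, 2), (24, 5), (24, 6), (24, 9), (24, 10), (24, 13), (24, 14), (27, 1), (27, 2), (27, 5), (27, 6), (27, 9), (27, 10), (27, 13), (27, 14)]

Answer: no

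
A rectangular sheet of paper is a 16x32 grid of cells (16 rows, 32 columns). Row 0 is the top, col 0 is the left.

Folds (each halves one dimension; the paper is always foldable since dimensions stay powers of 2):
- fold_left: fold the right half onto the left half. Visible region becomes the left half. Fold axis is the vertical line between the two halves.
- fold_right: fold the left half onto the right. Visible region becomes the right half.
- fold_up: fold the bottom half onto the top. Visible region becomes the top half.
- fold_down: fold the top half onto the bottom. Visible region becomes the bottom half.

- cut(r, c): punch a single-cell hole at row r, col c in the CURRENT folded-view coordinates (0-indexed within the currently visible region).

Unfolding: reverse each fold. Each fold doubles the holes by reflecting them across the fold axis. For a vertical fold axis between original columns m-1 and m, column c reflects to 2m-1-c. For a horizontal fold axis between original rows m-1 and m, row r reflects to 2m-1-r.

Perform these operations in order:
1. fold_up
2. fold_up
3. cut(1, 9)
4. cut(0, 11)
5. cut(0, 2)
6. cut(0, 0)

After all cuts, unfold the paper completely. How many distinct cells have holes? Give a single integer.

Op 1 fold_up: fold axis h@8; visible region now rows[0,8) x cols[0,32) = 8x32
Op 2 fold_up: fold axis h@4; visible region now rows[0,4) x cols[0,32) = 4x32
Op 3 cut(1, 9): punch at orig (1,9); cuts so far [(1, 9)]; region rows[0,4) x cols[0,32) = 4x32
Op 4 cut(0, 11): punch at orig (0,11); cuts so far [(0, 11), (1, 9)]; region rows[0,4) x cols[0,32) = 4x32
Op 5 cut(0, 2): punch at orig (0,2); cuts so far [(0, 2), (0, 11), (1, 9)]; region rows[0,4) x cols[0,32) = 4x32
Op 6 cut(0, 0): punch at orig (0,0); cuts so far [(0, 0), (0, 2), (0, 11), (1, 9)]; region rows[0,4) x cols[0,32) = 4x32
Unfold 1 (reflect across h@4): 8 holes -> [(0, 0), (0, 2), (0, 11), (1, 9), (6, 9), (7, 0), (7, 2), (7, 11)]
Unfold 2 (reflect across h@8): 16 holes -> [(0, 0), (0, 2), (0, 11), (1, 9), (6, 9), (7, 0), (7, 2), (7, 11), (8, 0), (8, 2), (8, 11), (9, 9), (14, 9), (15, 0), (15, 2), (15, 11)]

Answer: 16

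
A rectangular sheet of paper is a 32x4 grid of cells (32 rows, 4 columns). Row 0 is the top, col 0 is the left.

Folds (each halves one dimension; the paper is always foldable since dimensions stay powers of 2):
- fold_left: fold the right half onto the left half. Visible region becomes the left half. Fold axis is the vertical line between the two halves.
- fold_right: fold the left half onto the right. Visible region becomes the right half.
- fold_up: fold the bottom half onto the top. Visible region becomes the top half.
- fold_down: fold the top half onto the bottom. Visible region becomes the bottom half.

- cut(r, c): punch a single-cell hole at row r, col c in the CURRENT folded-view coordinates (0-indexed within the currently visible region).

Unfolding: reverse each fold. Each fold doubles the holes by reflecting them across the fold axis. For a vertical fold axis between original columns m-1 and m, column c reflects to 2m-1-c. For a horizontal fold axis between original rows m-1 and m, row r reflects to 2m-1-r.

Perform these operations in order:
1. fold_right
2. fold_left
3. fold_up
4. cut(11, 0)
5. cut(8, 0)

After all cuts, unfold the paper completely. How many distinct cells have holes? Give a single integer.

Answer: 16

Derivation:
Op 1 fold_right: fold axis v@2; visible region now rows[0,32) x cols[2,4) = 32x2
Op 2 fold_left: fold axis v@3; visible region now rows[0,32) x cols[2,3) = 32x1
Op 3 fold_up: fold axis h@16; visible region now rows[0,16) x cols[2,3) = 16x1
Op 4 cut(11, 0): punch at orig (11,2); cuts so far [(11, 2)]; region rows[0,16) x cols[2,3) = 16x1
Op 5 cut(8, 0): punch at orig (8,2); cuts so far [(8, 2), (11, 2)]; region rows[0,16) x cols[2,3) = 16x1
Unfold 1 (reflect across h@16): 4 holes -> [(8, 2), (11, 2), (20, 2), (23, 2)]
Unfold 2 (reflect across v@3): 8 holes -> [(8, 2), (8, 3), (11, 2), (11, 3), (20, 2), (20, 3), (23, 2), (23, 3)]
Unfold 3 (reflect across v@2): 16 holes -> [(8, 0), (8, 1), (8, 2), (8, 3), (11, 0), (11, 1), (11, 2), (11, 3), (20, 0), (20, 1), (20, 2), (20, 3), (23, 0), (23, 1), (23, 2), (23, 3)]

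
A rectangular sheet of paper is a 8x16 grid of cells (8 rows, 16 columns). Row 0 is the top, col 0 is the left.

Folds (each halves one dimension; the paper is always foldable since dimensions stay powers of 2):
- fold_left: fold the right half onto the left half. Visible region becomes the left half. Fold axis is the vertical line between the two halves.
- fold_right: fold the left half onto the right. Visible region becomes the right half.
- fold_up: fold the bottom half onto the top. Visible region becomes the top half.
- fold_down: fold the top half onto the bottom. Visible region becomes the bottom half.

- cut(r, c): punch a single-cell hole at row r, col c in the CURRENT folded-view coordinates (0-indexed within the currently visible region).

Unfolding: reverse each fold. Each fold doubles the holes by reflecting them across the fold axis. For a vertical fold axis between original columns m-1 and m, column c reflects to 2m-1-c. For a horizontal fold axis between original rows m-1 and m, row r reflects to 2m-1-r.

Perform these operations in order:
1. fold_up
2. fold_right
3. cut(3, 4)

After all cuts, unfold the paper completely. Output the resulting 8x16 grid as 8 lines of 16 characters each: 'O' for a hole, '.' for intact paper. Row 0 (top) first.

Answer: ................
................
................
...O........O...
...O........O...
................
................
................

Derivation:
Op 1 fold_up: fold axis h@4; visible region now rows[0,4) x cols[0,16) = 4x16
Op 2 fold_right: fold axis v@8; visible region now rows[0,4) x cols[8,16) = 4x8
Op 3 cut(3, 4): punch at orig (3,12); cuts so far [(3, 12)]; region rows[0,4) x cols[8,16) = 4x8
Unfold 1 (reflect across v@8): 2 holes -> [(3, 3), (3, 12)]
Unfold 2 (reflect across h@4): 4 holes -> [(3, 3), (3, 12), (4, 3), (4, 12)]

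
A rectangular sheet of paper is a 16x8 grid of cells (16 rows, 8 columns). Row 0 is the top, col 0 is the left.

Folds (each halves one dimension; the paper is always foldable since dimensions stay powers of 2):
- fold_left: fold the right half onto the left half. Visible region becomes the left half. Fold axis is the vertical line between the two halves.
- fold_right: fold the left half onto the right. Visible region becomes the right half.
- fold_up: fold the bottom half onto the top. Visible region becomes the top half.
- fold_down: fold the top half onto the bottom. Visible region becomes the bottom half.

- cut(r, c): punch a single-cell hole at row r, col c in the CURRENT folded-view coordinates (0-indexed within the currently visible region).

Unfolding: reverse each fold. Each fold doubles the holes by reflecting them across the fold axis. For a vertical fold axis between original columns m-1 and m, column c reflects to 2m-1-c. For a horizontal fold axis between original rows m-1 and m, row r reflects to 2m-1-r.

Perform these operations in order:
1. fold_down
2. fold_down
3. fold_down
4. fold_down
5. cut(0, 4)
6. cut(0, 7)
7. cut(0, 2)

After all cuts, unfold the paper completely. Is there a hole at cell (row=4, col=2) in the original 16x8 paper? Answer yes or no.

Answer: yes

Derivation:
Op 1 fold_down: fold axis h@8; visible region now rows[8,16) x cols[0,8) = 8x8
Op 2 fold_down: fold axis h@12; visible region now rows[12,16) x cols[0,8) = 4x8
Op 3 fold_down: fold axis h@14; visible region now rows[14,16) x cols[0,8) = 2x8
Op 4 fold_down: fold axis h@15; visible region now rows[15,16) x cols[0,8) = 1x8
Op 5 cut(0, 4): punch at orig (15,4); cuts so far [(15, 4)]; region rows[15,16) x cols[0,8) = 1x8
Op 6 cut(0, 7): punch at orig (15,7); cuts so far [(15, 4), (15, 7)]; region rows[15,16) x cols[0,8) = 1x8
Op 7 cut(0, 2): punch at orig (15,2); cuts so far [(15, 2), (15, 4), (15, 7)]; region rows[15,16) x cols[0,8) = 1x8
Unfold 1 (reflect across h@15): 6 holes -> [(14, 2), (14, 4), (14, 7), (15, 2), (15, 4), (15, 7)]
Unfold 2 (reflect across h@14): 12 holes -> [(12, 2), (12, 4), (12, 7), (13, 2), (13, 4), (13, 7), (14, 2), (14, 4), (14, 7), (15, 2), (15, 4), (15, 7)]
Unfold 3 (reflect across h@12): 24 holes -> [(8, 2), (8, 4), (8, 7), (9, 2), (9, 4), (9, 7), (10, 2), (10, 4), (10, 7), (11, 2), (11, 4), (11, 7), (12, 2), (12, 4), (12, 7), (13, 2), (13, 4), (13, 7), (14, 2), (14, 4), (14, 7), (15, 2), (15, 4), (15, 7)]
Unfold 4 (reflect across h@8): 48 holes -> [(0, 2), (0, 4), (0, 7), (1, 2), (1, 4), (1, 7), (2, 2), (2, 4), (2, 7), (3, 2), (3, 4), (3, 7), (4, 2), (4, 4), (4, 7), (5, 2), (5, 4), (5, 7), (6, 2), (6, 4), (6, 7), (7, 2), (7, 4), (7, 7), (8, 2), (8, 4), (8, 7), (9, 2), (9, 4), (9, 7), (10, 2), (10, 4), (10, 7), (11, 2), (11, 4), (11, 7), (12, 2), (12, 4), (12, 7), (13, 2), (13, 4), (13, 7), (14, 2), (14, 4), (14, 7), (15, 2), (15, 4), (15, 7)]
Holes: [(0, 2), (0, 4), (0, 7), (1, 2), (1, 4), (1, 7), (2, 2), (2, 4), (2, 7), (3, 2), (3, 4), (3, 7), (4, 2), (4, 4), (4, 7), (5, 2), (5, 4), (5, 7), (6, 2), (6, 4), (6, 7), (7, 2), (7, 4), (7, 7), (8, 2), (8, 4), (8, 7), (9, 2), (9, 4), (9, 7), (10, 2), (10, 4), (10, 7), (11, 2), (11, 4), (11, 7), (12, 2), (12, 4), (12, 7), (13, 2), (13, 4), (13, 7), (14, 2), (14, 4), (14, 7), (15, 2), (15, 4), (15, 7)]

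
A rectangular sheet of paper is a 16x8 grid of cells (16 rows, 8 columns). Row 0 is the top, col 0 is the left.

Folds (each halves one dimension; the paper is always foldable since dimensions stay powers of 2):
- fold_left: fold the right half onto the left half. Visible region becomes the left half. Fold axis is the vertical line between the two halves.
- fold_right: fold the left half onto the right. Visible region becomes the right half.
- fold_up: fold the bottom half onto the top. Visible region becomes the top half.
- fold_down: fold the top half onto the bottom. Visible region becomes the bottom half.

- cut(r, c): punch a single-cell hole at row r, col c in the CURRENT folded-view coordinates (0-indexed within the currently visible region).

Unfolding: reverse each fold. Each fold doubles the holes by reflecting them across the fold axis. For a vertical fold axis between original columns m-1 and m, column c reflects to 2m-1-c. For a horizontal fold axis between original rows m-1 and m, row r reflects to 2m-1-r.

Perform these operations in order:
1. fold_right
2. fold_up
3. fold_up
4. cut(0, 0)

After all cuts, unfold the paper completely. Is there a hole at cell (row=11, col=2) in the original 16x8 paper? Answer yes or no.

Answer: no

Derivation:
Op 1 fold_right: fold axis v@4; visible region now rows[0,16) x cols[4,8) = 16x4
Op 2 fold_up: fold axis h@8; visible region now rows[0,8) x cols[4,8) = 8x4
Op 3 fold_up: fold axis h@4; visible region now rows[0,4) x cols[4,8) = 4x4
Op 4 cut(0, 0): punch at orig (0,4); cuts so far [(0, 4)]; region rows[0,4) x cols[4,8) = 4x4
Unfold 1 (reflect across h@4): 2 holes -> [(0, 4), (7, 4)]
Unfold 2 (reflect across h@8): 4 holes -> [(0, 4), (7, 4), (8, 4), (15, 4)]
Unfold 3 (reflect across v@4): 8 holes -> [(0, 3), (0, 4), (7, 3), (7, 4), (8, 3), (8, 4), (15, 3), (15, 4)]
Holes: [(0, 3), (0, 4), (7, 3), (7, 4), (8, 3), (8, 4), (15, 3), (15, 4)]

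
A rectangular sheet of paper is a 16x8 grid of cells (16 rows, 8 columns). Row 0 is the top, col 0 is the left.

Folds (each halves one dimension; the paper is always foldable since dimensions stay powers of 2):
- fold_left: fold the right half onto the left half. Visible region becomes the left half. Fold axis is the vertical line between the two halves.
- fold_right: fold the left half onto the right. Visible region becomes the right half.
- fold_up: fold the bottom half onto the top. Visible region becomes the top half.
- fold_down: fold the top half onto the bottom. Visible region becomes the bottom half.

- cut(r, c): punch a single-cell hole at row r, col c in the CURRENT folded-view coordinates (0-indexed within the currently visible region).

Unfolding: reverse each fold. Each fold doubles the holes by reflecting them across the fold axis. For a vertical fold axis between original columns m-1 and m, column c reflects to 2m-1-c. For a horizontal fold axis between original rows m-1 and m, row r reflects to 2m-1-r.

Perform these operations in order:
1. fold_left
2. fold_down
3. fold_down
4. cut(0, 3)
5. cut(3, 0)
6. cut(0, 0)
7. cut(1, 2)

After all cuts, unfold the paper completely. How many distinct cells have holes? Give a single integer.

Op 1 fold_left: fold axis v@4; visible region now rows[0,16) x cols[0,4) = 16x4
Op 2 fold_down: fold axis h@8; visible region now rows[8,16) x cols[0,4) = 8x4
Op 3 fold_down: fold axis h@12; visible region now rows[12,16) x cols[0,4) = 4x4
Op 4 cut(0, 3): punch at orig (12,3); cuts so far [(12, 3)]; region rows[12,16) x cols[0,4) = 4x4
Op 5 cut(3, 0): punch at orig (15,0); cuts so far [(12, 3), (15, 0)]; region rows[12,16) x cols[0,4) = 4x4
Op 6 cut(0, 0): punch at orig (12,0); cuts so far [(12, 0), (12, 3), (15, 0)]; region rows[12,16) x cols[0,4) = 4x4
Op 7 cut(1, 2): punch at orig (13,2); cuts so far [(12, 0), (12, 3), (13, 2), (15, 0)]; region rows[12,16) x cols[0,4) = 4x4
Unfold 1 (reflect across h@12): 8 holes -> [(8, 0), (10, 2), (11, 0), (11, 3), (12, 0), (12, 3), (13, 2), (15, 0)]
Unfold 2 (reflect across h@8): 16 holes -> [(0, 0), (2, 2), (3, 0), (3, 3), (4, 0), (4, 3), (5, 2), (7, 0), (8, 0), (10, 2), (11, 0), (11, 3), (12, 0), (12, 3), (13, 2), (15, 0)]
Unfold 3 (reflect across v@4): 32 holes -> [(0, 0), (0, 7), (2, 2), (2, 5), (3, 0), (3, 3), (3, 4), (3, 7), (4, 0), (4, 3), (4, 4), (4, 7), (5, 2), (5, 5), (7, 0), (7, 7), (8, 0), (8, 7), (10, 2), (10, 5), (11, 0), (11, 3), (11, 4), (11, 7), (12, 0), (12, 3), (12, 4), (12, 7), (13, 2), (13, 5), (15, 0), (15, 7)]

Answer: 32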